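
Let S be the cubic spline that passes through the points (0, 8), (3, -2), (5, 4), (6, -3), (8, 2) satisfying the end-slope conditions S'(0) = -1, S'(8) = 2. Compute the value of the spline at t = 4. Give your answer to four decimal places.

2.6283

With m_i denoting the second derivative at x_i, h_i = 3, 2, 1, 2, and Δ_i = (y_(i+1) − y_i)/h_i = -10/3, 3, -7, 5/2:
  3·m_0 + 10·m_1 + 2·m_2 = 6(Δ_1 - Δ_0) = 38
  2·m_1 + 6·m_2 + 1·m_3 = 6(Δ_2 - Δ_1) = -60
  1·m_2 + 6·m_3 + 2·m_4 = 6(Δ_3 - Δ_2) = 57
Clamped end conditions give two more equations: 2h_0·m_0 + h_0·m_1 = 6(Δ_0 - S'(0)) = -14 and h_3·m_3 + 2h_3·m_4 = 6(S'(8) - Δ_3) = -3.
Forward elimination and back-substitution give m_0 = -3079/453, m_1 = 1348/151, m_2 = -4663/302, m_3 = 2233/151, m_4 = -4919/604.
On [3, 5], S(t) = -2 + 663/302·(t - 3) + 674/151·(t - 3)² - 2453/1208·(t - 3)³.
With (t - 3) = 1: S(4) = 3175/1208.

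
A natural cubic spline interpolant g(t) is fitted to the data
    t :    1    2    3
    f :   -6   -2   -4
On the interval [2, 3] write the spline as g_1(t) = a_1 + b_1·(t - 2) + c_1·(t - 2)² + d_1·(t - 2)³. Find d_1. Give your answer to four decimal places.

1.5000

Write M_i for g''(x_i). With h_i = 1, 1 and divided differences Δ_i = 4, -2, the continuity of g' gives the tridiagonal system
  1·M_0 + 4·M_1 + 1·M_2 = 6(Δ_1 - Δ_0) = -36
Natural end conditions: M_0 = M_2 = 0.
Hence M_0 = 0, M_1 = -9, M_2 = 0.
On [2, 3], with g_1(t) = a_1 + b_1·(t - 2) + c_1·(t - 2)² + d_1·(t - 2)³: c_1 = M_1/2 = -9/2, d_1 = (M_2 - M_1)/(6h_1) = 3/2, b_1 = Δ_1 - h_1(2M_1 + M_2)/6 = 1.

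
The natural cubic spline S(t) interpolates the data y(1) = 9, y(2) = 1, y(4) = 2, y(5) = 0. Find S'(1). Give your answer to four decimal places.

-9.7500

Let M_i = S''(x_i). Step sizes h_i = 1, 2, 1; slopes of the chords Δ_i = (y_(i+1) - y_i)/h_i = -8, 1/2, -2.
  1·M_0 + 6·M_1 + 2·M_2 = 6(Δ_1 - Δ_0) = 51
  2·M_1 + 6·M_2 + 1·M_3 = 6(Δ_2 - Δ_1) = -15
Natural end conditions: M_0 = M_3 = 0.
Forward elimination and back-substitution give M_0 = 0, M_1 = 21/2, M_2 = -6, M_3 = 0.
On [1, 2], S'(t) = b_0 + 2c_0·(t - 1) + 3d_0·(t - 1)² with b_0 = Δ_0 - h_0(2M_0 + M_1)/6 = -39/4, c_0 = M_0/2 = 0, d_0 = (M_1 - M_0)/(6h_0) = 7/4. So S'(1) = -39/4.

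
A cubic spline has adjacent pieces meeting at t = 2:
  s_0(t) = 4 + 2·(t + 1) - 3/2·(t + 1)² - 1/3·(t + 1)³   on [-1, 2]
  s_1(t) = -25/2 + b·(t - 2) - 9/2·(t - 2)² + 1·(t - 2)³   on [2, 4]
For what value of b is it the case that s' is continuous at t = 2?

-16

s_0'(t) = 2 - 3·(t + 1) - 1·(t + 1)², so s_0'(2) = -16. On the right, s_1'(2) = b, so b = -16.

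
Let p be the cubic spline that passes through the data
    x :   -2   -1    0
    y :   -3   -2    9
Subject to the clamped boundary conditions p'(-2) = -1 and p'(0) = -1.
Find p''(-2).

-9

Put σ_i = p'' at the i-th knot. Here h = (1, 1) and Δ = (1, 11), so the interior equations h_(i-1)·σ_(i-1) + 2(h_(i-1)+h_i)·σ_i + h_i·σ_(i+1) = 6(Δ_i − Δ_(i-1)) read
  1·σ_0 + 4·σ_1 + 1·σ_2 = 6(Δ_1 - Δ_0) = 60
Clamped end conditions give two more equations: 2h_0·σ_0 + h_0·σ_1 = 6(Δ_0 - p'(-2)) = 12 and h_1·σ_1 + 2h_1·σ_2 = 6(p'(0) - Δ_1) = -72.
Solving the tridiagonal system: σ_0 = -9, σ_1 = 30, σ_2 = -51.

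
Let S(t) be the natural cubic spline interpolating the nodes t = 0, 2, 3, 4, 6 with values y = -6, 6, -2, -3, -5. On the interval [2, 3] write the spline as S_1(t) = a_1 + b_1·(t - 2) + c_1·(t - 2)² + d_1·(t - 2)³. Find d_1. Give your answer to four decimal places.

Write M_i for S''(x_i). With h_i = 2, 1, 1, 2 and divided differences Δ_i = 6, -8, -1, -1, the continuity of S' gives the tridiagonal system
  2·M_0 + 6·M_1 + 1·M_2 = 6(Δ_1 - Δ_0) = -84
  1·M_1 + 4·M_2 + 1·M_3 = 6(Δ_2 - Δ_1) = 42
  1·M_2 + 6·M_3 + 2·M_4 = 6(Δ_3 - Δ_2) = 0
Natural end conditions: M_0 = M_4 = 0.
Solving the tridiagonal system: M_0 = 0, M_1 = -182/11, M_2 = 168/11, M_3 = -28/11, M_4 = 0.
On [2, 3], with S_1(t) = a_1 + b_1·(t - 2) + c_1·(t - 2)² + d_1·(t - 2)³: c_1 = M_1/2 = -91/11, d_1 = (M_2 - M_1)/(6h_1) = 175/33, b_1 = Δ_1 - h_1(2M_1 + M_2)/6 = -166/33.

5.3030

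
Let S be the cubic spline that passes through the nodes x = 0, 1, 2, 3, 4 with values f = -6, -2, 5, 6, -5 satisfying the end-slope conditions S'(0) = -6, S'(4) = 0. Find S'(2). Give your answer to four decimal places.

6.2143

With m_i denoting the second derivative at x_i, h_i = 1, 1, 1, 1, and Δ_i = (y_(i+1) − y_i)/h_i = 4, 7, 1, -11:
  1·m_0 + 4·m_1 + 1·m_2 = 6(Δ_1 - Δ_0) = 18
  1·m_1 + 4·m_2 + 1·m_3 = 6(Δ_2 - Δ_1) = -36
  1·m_2 + 4·m_3 + 1·m_4 = 6(Δ_3 - Δ_2) = -72
Clamped end conditions give two more equations: 2h_0·m_0 + h_0·m_1 = 6(Δ_0 - S'(0)) = 60 and h_3·m_3 + 2h_3·m_4 = 6(S'(4) - Δ_3) = 66.
Solving: m_0 = 885/28, m_1 = -45/14, m_2 = -3/4, m_3 = -417/14, m_4 = 1341/28.
On [2, 3], S'(x) = b_2 + 2c_2·(x - 2) + 3d_2·(x - 2)² with b_2 = Δ_2 - h_2(2m_2 + m_3)/6 = 87/14, c_2 = m_2/2 = -3/8, d_2 = (m_3 - m_2)/(6h_2) = -271/56. So S'(2) = 87/14.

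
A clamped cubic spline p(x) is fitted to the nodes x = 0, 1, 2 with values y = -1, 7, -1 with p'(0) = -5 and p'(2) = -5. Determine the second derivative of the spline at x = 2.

33

Write M_i for p''(x_i). With h_i = 1, 1 and divided differences Δ_i = 8, -8, the continuity of p' gives the tridiagonal system
  1·M_0 + 4·M_1 + 1·M_2 = 6(Δ_1 - Δ_0) = -96
Clamped end conditions give two more equations: 2h_0·M_0 + h_0·M_1 = 6(Δ_0 - p'(0)) = 78 and h_1·M_1 + 2h_1·M_2 = 6(p'(2) - Δ_1) = 18.
Forward elimination and back-substitution give M_0 = 63, M_1 = -48, M_2 = 33.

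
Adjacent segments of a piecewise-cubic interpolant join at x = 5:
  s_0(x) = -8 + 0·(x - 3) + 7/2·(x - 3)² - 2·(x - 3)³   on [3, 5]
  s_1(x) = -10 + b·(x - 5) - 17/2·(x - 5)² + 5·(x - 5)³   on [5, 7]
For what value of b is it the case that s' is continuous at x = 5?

s_0'(x) = 0 + 7·(x - 3) - 6·(x - 3)², so s_0'(5) = -10. On the right, s_1'(5) = b, so b = -10.

-10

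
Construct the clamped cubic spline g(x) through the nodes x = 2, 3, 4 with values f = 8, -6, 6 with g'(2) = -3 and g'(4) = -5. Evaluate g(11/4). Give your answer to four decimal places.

-4.0234

With M_i denoting the second derivative at x_i, h_i = 1, 1, and Δ_i = (y_(i+1) − y_i)/h_i = -14, 12:
  1·M_0 + 4·M_1 + 1·M_2 = 6(Δ_1 - Δ_0) = 156
Clamped end conditions give two more equations: 2h_0·M_0 + h_0·M_1 = 6(Δ_0 - g'(2)) = -66 and h_1·M_1 + 2h_1·M_2 = 6(g'(4) - Δ_1) = -102.
Hence M_0 = -73, M_1 = 80, M_2 = -91.
On [2, 3], g(x) = 8 - 3·(x - 2) - 73/2·(x - 2)² + 51/2·(x - 2)³.
With (x - 2) = 3/4: g(11/4) = -515/128.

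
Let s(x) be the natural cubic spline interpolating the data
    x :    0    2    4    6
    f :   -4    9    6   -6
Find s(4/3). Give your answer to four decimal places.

Put M_i = s'' at the i-th knot. Here h = (2, 2, 2) and Δ = (13/2, -3/2, -6), so the interior equations h_(i-1)·M_(i-1) + 2(h_(i-1)+h_i)·M_i + h_i·M_(i+1) = 6(Δ_i − Δ_(i-1)) read
  2·M_0 + 8·M_1 + 2·M_2 = 6(Δ_1 - Δ_0) = -48
  2·M_1 + 8·M_2 + 2·M_3 = 6(Δ_2 - Δ_1) = -27
Natural end conditions: M_0 = M_3 = 0.
Forward elimination and back-substitution give M_0 = 0, M_1 = -11/2, M_2 = -2, M_3 = 0.
On [0, 2], s(x) = -4 + 25/3·x + 0·x² - 11/24·x³.
With x = 4/3: s(4/3) = 488/81.

6.0247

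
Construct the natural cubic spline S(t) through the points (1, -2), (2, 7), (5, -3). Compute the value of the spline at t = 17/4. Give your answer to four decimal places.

2.7520

With σ_i denoting the second derivative at x_i, h_i = 1, 3, and Δ_i = (y_(i+1) − y_i)/h_i = 9, -10/3:
  1·σ_0 + 8·σ_1 + 3·σ_2 = 6(Δ_1 - Δ_0) = -74
Natural end conditions: σ_0 = σ_2 = 0.
Solving: σ_0 = 0, σ_1 = -37/4, σ_2 = 0.
On [2, 5], S(t) = 7 + 71/12·(t - 2) - 37/8·(t - 2)² + 37/72·(t - 2)³.
With (t - 2) = 9/4: S(17/4) = 1409/512.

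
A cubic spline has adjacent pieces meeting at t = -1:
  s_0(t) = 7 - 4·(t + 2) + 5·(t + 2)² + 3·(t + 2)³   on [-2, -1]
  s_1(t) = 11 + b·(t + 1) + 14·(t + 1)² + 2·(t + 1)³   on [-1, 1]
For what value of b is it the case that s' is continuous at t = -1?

15

s_0'(t) = -4 + 10·(t + 2) + 9·(t + 2)², so s_0'(-1) = 15. On the right, s_1'(-1) = b, so b = 15.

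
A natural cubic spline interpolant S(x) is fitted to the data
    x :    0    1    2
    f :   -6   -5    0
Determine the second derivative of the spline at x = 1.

6

Write M_i for S''(x_i). With h_i = 1, 1 and divided differences Δ_i = 1, 5, the continuity of S' gives the tridiagonal system
  1·M_0 + 4·M_1 + 1·M_2 = 6(Δ_1 - Δ_0) = 24
Natural end conditions: M_0 = M_2 = 0.
Solving: M_0 = 0, M_1 = 6, M_2 = 0.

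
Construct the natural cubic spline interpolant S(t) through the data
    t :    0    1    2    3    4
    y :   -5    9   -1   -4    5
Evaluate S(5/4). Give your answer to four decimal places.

8.0335

Write M_i for S''(x_i). With h_i = 1, 1, 1, 1 and divided differences Δ_i = 14, -10, -3, 9, the continuity of S' gives the tridiagonal system
  1·M_0 + 4·M_1 + 1·M_2 = 6(Δ_1 - Δ_0) = -144
  1·M_1 + 4·M_2 + 1·M_3 = 6(Δ_2 - Δ_1) = 42
  1·M_2 + 4·M_3 + 1·M_4 = 6(Δ_3 - Δ_2) = 72
Natural end conditions: M_0 = M_4 = 0.
Solving the tridiagonal system: M_0 = 0, M_1 = -282/7, M_2 = 120/7, M_3 = 96/7, M_4 = 0.
On [1, 2], S(t) = 9 + 4/7·(t - 1) - 141/7·(t - 1)² + 67/7·(t - 1)³.
With (t - 1) = 1/4: S(5/4) = 3599/448.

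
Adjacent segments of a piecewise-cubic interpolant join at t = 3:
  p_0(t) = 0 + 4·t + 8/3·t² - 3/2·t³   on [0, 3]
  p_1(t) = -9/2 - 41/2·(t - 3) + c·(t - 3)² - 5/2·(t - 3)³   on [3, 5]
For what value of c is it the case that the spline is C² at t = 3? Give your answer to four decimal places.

-10.8333

p_0''(t) = 16/3 - 9·t, so p_0''(3) = -65/3. On the right, p_1''(3) = 2c, so c = -65/6.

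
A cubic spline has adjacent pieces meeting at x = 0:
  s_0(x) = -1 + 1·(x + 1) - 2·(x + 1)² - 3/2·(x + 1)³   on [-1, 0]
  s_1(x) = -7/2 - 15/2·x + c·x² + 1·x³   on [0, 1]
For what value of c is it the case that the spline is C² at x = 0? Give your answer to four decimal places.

-6.5000

s_0''(x) = -4 - 9·(x + 1), so s_0''(0) = -13. On the right, s_1''(0) = 2c, so c = -13/2.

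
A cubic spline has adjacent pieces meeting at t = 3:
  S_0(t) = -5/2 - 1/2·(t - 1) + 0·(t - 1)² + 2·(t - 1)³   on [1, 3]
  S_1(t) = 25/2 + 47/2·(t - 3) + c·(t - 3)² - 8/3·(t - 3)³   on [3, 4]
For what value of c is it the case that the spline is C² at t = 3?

S_0''(t) = 0 + 12·(t - 1), so S_0''(3) = 24. On the right, S_1''(3) = 2c, so c = 12.

12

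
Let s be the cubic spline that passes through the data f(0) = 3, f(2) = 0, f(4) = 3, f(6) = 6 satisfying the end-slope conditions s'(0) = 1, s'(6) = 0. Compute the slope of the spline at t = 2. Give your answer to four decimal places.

-0.8667

Let M_i = s''(x_i). Step sizes h_i = 2, 2, 2; slopes of the chords Δ_i = (y_(i+1) - y_i)/h_i = -3/2, 3/2, 3/2.
  2·M_0 + 8·M_1 + 2·M_2 = 6(Δ_1 - Δ_0) = 18
  2·M_1 + 8·M_2 + 2·M_3 = 6(Δ_2 - Δ_1) = 0
Clamped end conditions give two more equations: 2h_0·M_0 + h_0·M_1 = 6(Δ_0 - s'(0)) = -15 and h_2·M_2 + 2h_2·M_3 = 6(s'(6) - Δ_2) = -9.
Hence M_0 = -169/30, M_1 = 113/30, M_2 = -13/30, M_3 = -61/30.
On [2, 4], s'(t) = b_1 + 2c_1·(t - 2) + 3d_1·(t - 2)² with b_1 = Δ_1 - h_1(2M_1 + M_2)/6 = -13/15, c_1 = M_1/2 = 113/60, d_1 = (M_2 - M_1)/(6h_1) = -7/20. So s'(2) = -13/15.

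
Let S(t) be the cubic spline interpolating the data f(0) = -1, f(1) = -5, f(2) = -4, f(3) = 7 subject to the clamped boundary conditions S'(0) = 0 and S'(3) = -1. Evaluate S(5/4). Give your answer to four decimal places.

-6.0188

Write M_i for S''(x_i). With h_i = 1, 1, 1 and divided differences Δ_i = -4, 1, 11, the continuity of S' gives the tridiagonal system
  1·M_0 + 4·M_1 + 1·M_2 = 6(Δ_1 - Δ_0) = 30
  1·M_1 + 4·M_2 + 1·M_3 = 6(Δ_2 - Δ_1) = 60
Clamped end conditions give two more equations: 2h_0·M_0 + h_0·M_1 = 6(Δ_0 - S'(0)) = -24 and h_2·M_2 + 2h_2·M_3 = 6(S'(3) - Δ_2) = -72.
Solving: M_0 = -214/15, M_1 = 68/15, M_2 = 392/15, M_3 = -736/15.
On [1, 2], S(t) = -5 - 73/15·(t - 1) + 34/15·(t - 1)² + 18/5·(t - 1)³.
With (t - 1) = 1/4: S(5/4) = -963/160.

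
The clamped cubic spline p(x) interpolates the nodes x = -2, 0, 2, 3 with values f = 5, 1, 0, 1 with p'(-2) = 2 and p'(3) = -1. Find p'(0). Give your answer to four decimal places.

Let M_i = p''(x_i). Step sizes h_i = 2, 2, 1; slopes of the chords Δ_i = (y_(i+1) - y_i)/h_i = -2, -1/2, 1.
  2·M_0 + 8·M_1 + 2·M_2 = 6(Δ_1 - Δ_0) = 9
  2·M_1 + 6·M_2 + 1·M_3 = 6(Δ_2 - Δ_1) = 9
Clamped end conditions give two more equations: 2h_0·M_0 + h_0·M_1 = 6(Δ_0 - p'(-2)) = -24 and h_2·M_2 + 2h_2·M_3 = 6(p'(3) - Δ_2) = -12.
Solving: M_0 = -333/46, M_1 = 57/23, M_2 = 42/23, M_3 = -159/23.
On [0, 2], p'(x) = b_1 + 2c_1·x + 3d_1·x² with b_1 = Δ_1 - h_1(2M_1 + M_2)/6 = -127/46, c_1 = M_1/2 = 57/46, d_1 = (M_2 - M_1)/(6h_1) = -5/92. So p'(0) = -127/46.

-2.7609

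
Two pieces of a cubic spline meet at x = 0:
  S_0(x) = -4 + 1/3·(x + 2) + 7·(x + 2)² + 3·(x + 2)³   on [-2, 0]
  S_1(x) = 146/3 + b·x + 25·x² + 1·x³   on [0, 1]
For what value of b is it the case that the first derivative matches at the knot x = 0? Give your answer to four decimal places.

S_0'(x) = 1/3 + 14·(x + 2) + 9·(x + 2)², so S_0'(0) = 193/3. On the right, S_1'(0) = b, so b = 193/3.

64.3333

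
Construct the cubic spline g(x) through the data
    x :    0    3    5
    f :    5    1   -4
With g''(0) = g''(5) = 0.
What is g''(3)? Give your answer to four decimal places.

-0.7000

Write M_i for g''(x_i). With h_i = 3, 2 and divided differences Δ_i = -4/3, -5/2, the continuity of g' gives the tridiagonal system
  3·M_0 + 10·M_1 + 2·M_2 = 6(Δ_1 - Δ_0) = -7
Natural end conditions: M_0 = M_2 = 0.
Hence M_0 = 0, M_1 = -7/10, M_2 = 0.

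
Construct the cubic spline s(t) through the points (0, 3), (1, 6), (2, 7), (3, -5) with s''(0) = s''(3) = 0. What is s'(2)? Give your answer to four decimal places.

Let M_i = s''(x_i). Step sizes h_i = 1, 1, 1; slopes of the chords Δ_i = (y_(i+1) - y_i)/h_i = 3, 1, -12.
  1·M_0 + 4·M_1 + 1·M_2 = 6(Δ_1 - Δ_0) = -12
  1·M_1 + 4·M_2 + 1·M_3 = 6(Δ_2 - Δ_1) = -78
Natural end conditions: M_0 = M_3 = 0.
Forward elimination and back-substitution give M_0 = 0, M_1 = 2, M_2 = -20, M_3 = 0.
On [2, 3], s'(t) = b_2 + 2c_2·(t - 2) + 3d_2·(t - 2)² with b_2 = Δ_2 - h_2(2M_2 + M_3)/6 = -16/3, c_2 = M_2/2 = -10, d_2 = (M_3 - M_2)/(6h_2) = 10/3. So s'(2) = -16/3.

-5.3333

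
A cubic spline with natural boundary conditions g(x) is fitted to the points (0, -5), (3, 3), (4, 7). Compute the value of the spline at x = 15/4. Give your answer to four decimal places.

Let m_i = g''(x_i). Step sizes h_i = 3, 1; slopes of the chords Δ_i = (y_(i+1) - y_i)/h_i = 8/3, 4.
  3·m_0 + 8·m_1 + 1·m_2 = 6(Δ_1 - Δ_0) = 8
Natural end conditions: m_0 = m_2 = 0.
Solving the tridiagonal system: m_0 = 0, m_1 = 1, m_2 = 0.
On [3, 4], g(x) = 3 + 11/3·(x - 3) + 1/2·(x - 3)² - 1/6·(x - 3)³.
With (x - 3) = 3/4: g(15/4) = 763/128.

5.9609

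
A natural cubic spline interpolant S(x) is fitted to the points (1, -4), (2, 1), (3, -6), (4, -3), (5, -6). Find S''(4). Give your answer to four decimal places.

Put M_i = S'' at the i-th knot. Here h = (1, 1, 1, 1) and Δ = (5, -7, 3, -3), so the interior equations h_(i-1)·M_(i-1) + 2(h_(i-1)+h_i)·M_i + h_i·M_(i+1) = 6(Δ_i − Δ_(i-1)) read
  1·M_0 + 4·M_1 + 1·M_2 = 6(Δ_1 - Δ_0) = -72
  1·M_1 + 4·M_2 + 1·M_3 = 6(Δ_2 - Δ_1) = 60
  1·M_2 + 4·M_3 + 1·M_4 = 6(Δ_3 - Δ_2) = -36
Natural end conditions: M_0 = M_4 = 0.
Forward elimination and back-substitution give M_0 = 0, M_1 = -339/14, M_2 = 174/7, M_3 = -213/14, M_4 = 0.

-15.2143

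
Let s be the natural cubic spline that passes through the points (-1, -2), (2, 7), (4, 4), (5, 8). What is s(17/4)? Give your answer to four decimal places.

4.6250

Write M_i for s''(x_i). With h_i = 3, 2, 1 and divided differences Δ_i = 3, -3/2, 4, the continuity of s' gives the tridiagonal system
  3·M_0 + 10·M_1 + 2·M_2 = 6(Δ_1 - Δ_0) = -27
  2·M_1 + 6·M_2 + 1·M_3 = 6(Δ_2 - Δ_1) = 33
Natural end conditions: M_0 = M_3 = 0.
Solving: M_0 = 0, M_1 = -57/14, M_2 = 48/7, M_3 = 0.
On [4, 5], s(x) = 4 + 12/7·(x - 4) + 24/7·(x - 4)² - 8/7·(x - 4)³.
With (x - 4) = 1/4: s(17/4) = 37/8.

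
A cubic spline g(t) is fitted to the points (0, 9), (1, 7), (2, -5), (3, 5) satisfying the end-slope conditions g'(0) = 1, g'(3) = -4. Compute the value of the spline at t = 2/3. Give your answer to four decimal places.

9.2716

Write m_i for g''(x_i). With h_i = 1, 1, 1 and divided differences Δ_i = -2, -12, 10, the continuity of g' gives the tridiagonal system
  1·m_0 + 4·m_1 + 1·m_2 = 6(Δ_1 - Δ_0) = -60
  1·m_1 + 4·m_2 + 1·m_3 = 6(Δ_2 - Δ_1) = 132
Clamped end conditions give two more equations: 2h_0·m_0 + h_0·m_1 = 6(Δ_0 - g'(0)) = -18 and h_2·m_2 + 2h_2·m_3 = 6(g'(3) - Δ_2) = -84.
Solving: m_0 = 20/3, m_1 = -94/3, m_2 = 176/3, m_3 = -214/3.
On [0, 1], g(t) = 9 + 1·t + 10/3·t² - 19/3·t³.
With t = 2/3: g(2/3) = 751/81.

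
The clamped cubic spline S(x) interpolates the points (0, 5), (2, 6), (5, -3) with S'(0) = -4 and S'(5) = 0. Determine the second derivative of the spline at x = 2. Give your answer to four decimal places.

With σ_i denoting the second derivative at x_i, h_i = 2, 3, and Δ_i = (y_(i+1) − y_i)/h_i = 1/2, -3:
  2·σ_0 + 10·σ_1 + 3·σ_2 = 6(Δ_1 - Δ_0) = -21
Clamped end conditions give two more equations: 2h_0·σ_0 + h_0·σ_1 = 6(Δ_0 - S'(0)) = 27 and h_1·σ_1 + 2h_1·σ_2 = 6(S'(5) - Δ_1) = 18.
Hence σ_0 = 193/20, σ_1 = -29/5, σ_2 = 59/10.

-5.8000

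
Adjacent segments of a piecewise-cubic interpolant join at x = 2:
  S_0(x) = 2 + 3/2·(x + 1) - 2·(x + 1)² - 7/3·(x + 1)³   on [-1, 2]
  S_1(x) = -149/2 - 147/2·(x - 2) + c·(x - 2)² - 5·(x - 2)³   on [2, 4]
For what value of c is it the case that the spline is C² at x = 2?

-23

S_0''(x) = -4 - 14·(x + 1), so S_0''(2) = -46. On the right, S_1''(2) = 2c, so c = -23.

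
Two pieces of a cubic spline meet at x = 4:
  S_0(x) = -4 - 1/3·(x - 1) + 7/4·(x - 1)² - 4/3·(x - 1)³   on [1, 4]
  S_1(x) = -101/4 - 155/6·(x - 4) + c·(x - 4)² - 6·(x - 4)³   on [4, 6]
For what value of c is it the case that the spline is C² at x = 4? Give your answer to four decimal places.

-10.2500

S_0''(x) = 7/2 - 8·(x - 1), so S_0''(4) = -41/2. On the right, S_1''(4) = 2c, so c = -41/4.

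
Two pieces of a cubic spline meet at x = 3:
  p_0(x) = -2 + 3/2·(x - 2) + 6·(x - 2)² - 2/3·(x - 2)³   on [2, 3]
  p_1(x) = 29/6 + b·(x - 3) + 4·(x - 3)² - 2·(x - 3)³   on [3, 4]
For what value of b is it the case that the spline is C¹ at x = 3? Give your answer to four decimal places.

11.5000

p_0'(x) = 3/2 + 12·(x - 2) - 2·(x - 2)², so p_0'(3) = 23/2. On the right, p_1'(3) = b, so b = 23/2.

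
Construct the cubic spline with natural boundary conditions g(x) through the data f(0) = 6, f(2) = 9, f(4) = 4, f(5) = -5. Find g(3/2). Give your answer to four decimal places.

Put M_i = g'' at the i-th knot. Here h = (2, 2, 1) and Δ = (3/2, -5/2, -9), so the interior equations h_(i-1)·M_(i-1) + 2(h_(i-1)+h_i)·M_i + h_i·M_(i+1) = 6(Δ_i − Δ_(i-1)) read
  2·M_0 + 8·M_1 + 2·M_2 = 6(Δ_1 - Δ_0) = -24
  2·M_1 + 6·M_2 + 1·M_3 = 6(Δ_2 - Δ_1) = -39
Natural end conditions: M_0 = M_3 = 0.
Hence M_0 = 0, M_1 = -3/2, M_2 = -6, M_3 = 0.
On [0, 2], g(x) = 6 + 2·x + 0·x² - 1/8·x³.
With x = 3/2: g(3/2) = 549/64.

8.5781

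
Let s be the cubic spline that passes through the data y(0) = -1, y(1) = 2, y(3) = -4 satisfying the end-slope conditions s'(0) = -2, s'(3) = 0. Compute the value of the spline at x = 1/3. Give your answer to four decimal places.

-0.6790

Write M_i for s''(x_i). With h_i = 1, 2 and divided differences Δ_i = 3, -3, the continuity of s' gives the tridiagonal system
  1·M_0 + 6·M_1 + 2·M_2 = 6(Δ_1 - Δ_0) = -36
Clamped end conditions give two more equations: 2h_0·M_0 + h_0·M_1 = 6(Δ_0 - s'(0)) = 30 and h_1·M_1 + 2h_1·M_2 = 6(s'(3) - Δ_1) = 18.
Forward elimination and back-substitution give M_0 = 65/3, M_1 = -40/3, M_2 = 67/6.
On [0, 1], s(x) = -1 - 2·x + 65/6·x² - 35/6·x³.
With x = 1/3: s(1/3) = -55/81.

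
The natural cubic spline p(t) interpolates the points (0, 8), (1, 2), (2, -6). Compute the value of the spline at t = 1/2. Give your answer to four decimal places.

5.1875

Put σ_i = p'' at the i-th knot. Here h = (1, 1) and Δ = (-6, -8), so the interior equations h_(i-1)·σ_(i-1) + 2(h_(i-1)+h_i)·σ_i + h_i·σ_(i+1) = 6(Δ_i − Δ_(i-1)) read
  1·σ_0 + 4·σ_1 + 1·σ_2 = 6(Δ_1 - Δ_0) = -12
Natural end conditions: σ_0 = σ_2 = 0.
Forward elimination and back-substitution give σ_0 = 0, σ_1 = -3, σ_2 = 0.
On [0, 1], p(t) = 8 - 11/2·t + 0·t² - 1/2·t³.
With t = 1/2: p(1/2) = 83/16.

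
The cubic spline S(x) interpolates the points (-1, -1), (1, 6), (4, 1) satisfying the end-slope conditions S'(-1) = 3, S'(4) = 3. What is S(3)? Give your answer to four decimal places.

Put σ_i = S'' at the i-th knot. Here h = (2, 3) and Δ = (7/2, -5/3), so the interior equations h_(i-1)·σ_(i-1) + 2(h_(i-1)+h_i)·σ_i + h_i·σ_(i+1) = 6(Δ_i − Δ_(i-1)) read
  2·σ_0 + 10·σ_1 + 3·σ_2 = 6(Δ_1 - Δ_0) = -31
Clamped end conditions give two more equations: 2h_0·σ_0 + h_0·σ_1 = 6(Δ_0 - S'(-1)) = 3 and h_1·σ_1 + 2h_1·σ_2 = 6(S'(4) - Δ_1) = 28.
Solving the tridiagonal system: σ_0 = 77/20, σ_1 = -31/5, σ_2 = 233/30.
On [1, 4], S(x) = 6 + 13/20·(x - 1) - 31/10·(x - 1)² + 419/540·(x - 1)³.
With (x - 1) = 2: S(3) = 299/270.

1.1074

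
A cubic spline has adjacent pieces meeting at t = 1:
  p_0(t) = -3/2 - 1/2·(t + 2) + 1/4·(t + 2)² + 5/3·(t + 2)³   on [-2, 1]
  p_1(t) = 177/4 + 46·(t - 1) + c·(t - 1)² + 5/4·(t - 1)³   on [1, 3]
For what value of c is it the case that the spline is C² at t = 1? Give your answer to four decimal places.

p_0''(t) = 1/2 + 10·(t + 2), so p_0''(1) = 61/2. On the right, p_1''(1) = 2c, so c = 61/4.

15.2500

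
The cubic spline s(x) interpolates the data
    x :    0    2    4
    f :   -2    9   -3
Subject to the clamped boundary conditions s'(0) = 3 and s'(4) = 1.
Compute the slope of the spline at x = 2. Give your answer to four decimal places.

-1.3750

With M_i denoting the second derivative at x_i, h_i = 2, 2, and Δ_i = (y_(i+1) − y_i)/h_i = 11/2, -6:
  2·M_0 + 8·M_1 + 2·M_2 = 6(Δ_1 - Δ_0) = -69
Clamped end conditions give two more equations: 2h_0·M_0 + h_0·M_1 = 6(Δ_0 - s'(0)) = 15 and h_1·M_1 + 2h_1·M_2 = 6(s'(4) - Δ_1) = 42.
Solving: M_0 = 95/8, M_1 = -65/4, M_2 = 149/8.
On [2, 4], s'(x) = b_1 + 2c_1·(x - 2) + 3d_1·(x - 2)² with b_1 = Δ_1 - h_1(2M_1 + M_2)/6 = -11/8, c_1 = M_1/2 = -65/8, d_1 = (M_2 - M_1)/(6h_1) = 93/32. So s'(2) = -11/8.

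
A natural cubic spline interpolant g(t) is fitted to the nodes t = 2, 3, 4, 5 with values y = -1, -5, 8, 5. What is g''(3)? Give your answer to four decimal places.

33.6000

With σ_i denoting the second derivative at x_i, h_i = 1, 1, 1, and Δ_i = (y_(i+1) − y_i)/h_i = -4, 13, -3:
  1·σ_0 + 4·σ_1 + 1·σ_2 = 6(Δ_1 - Δ_0) = 102
  1·σ_1 + 4·σ_2 + 1·σ_3 = 6(Δ_2 - Δ_1) = -96
Natural end conditions: σ_0 = σ_3 = 0.
Hence σ_0 = 0, σ_1 = 168/5, σ_2 = -162/5, σ_3 = 0.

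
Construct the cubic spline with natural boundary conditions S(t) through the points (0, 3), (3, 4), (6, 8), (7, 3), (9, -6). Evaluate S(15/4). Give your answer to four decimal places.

With M_i denoting the second derivative at x_i, h_i = 3, 3, 1, 2, and Δ_i = (y_(i+1) − y_i)/h_i = 1/3, 4/3, -5, -9/2:
  3·M_0 + 12·M_1 + 3·M_2 = 6(Δ_1 - Δ_0) = 6
  3·M_1 + 8·M_2 + 1·M_3 = 6(Δ_2 - Δ_1) = -38
  1·M_2 + 6·M_3 + 2·M_4 = 6(Δ_3 - Δ_2) = 3
Natural end conditions: M_0 = M_4 = 0.
Forward elimination and back-substitution give M_0 = 0, M_1 = 65/34, M_2 = -96/17, M_3 = 49/34, M_4 = 0.
On [3, 6], S(t) = 4 + 229/102·(t - 3) + 65/68·(t - 3)² - 257/612·(t - 3)³.
With (t - 3) = 3/4: S(15/4) = 26305/4352.

6.0443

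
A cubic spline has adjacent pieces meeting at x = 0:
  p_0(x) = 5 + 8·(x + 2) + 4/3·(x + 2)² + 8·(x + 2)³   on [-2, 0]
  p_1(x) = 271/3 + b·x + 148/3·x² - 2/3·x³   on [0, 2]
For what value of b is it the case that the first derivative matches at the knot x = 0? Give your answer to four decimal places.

p_0'(x) = 8 + 8/3·(x + 2) + 24·(x + 2)², so p_0'(0) = 328/3. On the right, p_1'(0) = b, so b = 328/3.

109.3333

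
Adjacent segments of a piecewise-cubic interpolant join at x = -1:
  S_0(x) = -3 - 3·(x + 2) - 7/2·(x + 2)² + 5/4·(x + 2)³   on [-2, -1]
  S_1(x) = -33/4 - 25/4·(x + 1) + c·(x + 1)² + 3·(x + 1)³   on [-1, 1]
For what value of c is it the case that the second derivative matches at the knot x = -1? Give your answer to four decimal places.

S_0''(x) = -7 + 15/2·(x + 2), so S_0''(-1) = 1/2. On the right, S_1''(-1) = 2c, so c = 1/4.

0.2500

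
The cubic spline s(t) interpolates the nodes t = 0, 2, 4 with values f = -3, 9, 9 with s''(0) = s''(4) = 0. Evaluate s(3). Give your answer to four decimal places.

With M_i denoting the second derivative at x_i, h_i = 2, 2, and Δ_i = (y_(i+1) − y_i)/h_i = 6, 0:
  2·M_0 + 8·M_1 + 2·M_2 = 6(Δ_1 - Δ_0) = -36
Natural end conditions: M_0 = M_2 = 0.
Solving the tridiagonal system: M_0 = 0, M_1 = -9/2, M_2 = 0.
On [2, 4], s(t) = 9 + 3·(t - 2) - 9/4·(t - 2)² + 3/8·(t - 2)³.
With (t - 2) = 1: s(3) = 81/8.

10.1250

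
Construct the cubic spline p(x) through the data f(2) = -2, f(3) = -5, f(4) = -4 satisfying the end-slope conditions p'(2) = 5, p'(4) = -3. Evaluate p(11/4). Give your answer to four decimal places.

-4.0156

Write m_i for p''(x_i). With h_i = 1, 1 and divided differences Δ_i = -3, 1, the continuity of p' gives the tridiagonal system
  1·m_0 + 4·m_1 + 1·m_2 = 6(Δ_1 - Δ_0) = 24
Clamped end conditions give two more equations: 2h_0·m_0 + h_0·m_1 = 6(Δ_0 - p'(2)) = -48 and h_1·m_1 + 2h_1·m_2 = 6(p'(4) - Δ_1) = -24.
Hence m_0 = -34, m_1 = 20, m_2 = -22.
On [2, 3], p(x) = -2 + 5·(x - 2) - 17·(x - 2)² + 9·(x - 2)³.
With (x - 2) = 3/4: p(11/4) = -257/64.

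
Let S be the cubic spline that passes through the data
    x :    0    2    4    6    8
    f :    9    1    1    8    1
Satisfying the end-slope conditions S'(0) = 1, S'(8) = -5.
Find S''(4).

3

Let M_i = S''(x_i). Step sizes h_i = 2, 2, 2, 2; slopes of the chords Δ_i = (y_(i+1) - y_i)/h_i = -4, 0, 7/2, -7/2.
  2·M_0 + 8·M_1 + 2·M_2 = 6(Δ_1 - Δ_0) = 24
  2·M_1 + 8·M_2 + 2·M_3 = 6(Δ_2 - Δ_1) = 21
  2·M_2 + 8·M_3 + 2·M_4 = 6(Δ_3 - Δ_2) = -42
Clamped end conditions give two more equations: 2h_0·M_0 + h_0·M_1 = 6(Δ_0 - S'(0)) = -30 and h_3·M_3 + 2h_3·M_4 = 6(S'(8) - Δ_3) = -9.
Hence M_0 = -69/7, M_1 = 33/7, M_2 = 3, M_3 = -87/14, M_4 = 6/7.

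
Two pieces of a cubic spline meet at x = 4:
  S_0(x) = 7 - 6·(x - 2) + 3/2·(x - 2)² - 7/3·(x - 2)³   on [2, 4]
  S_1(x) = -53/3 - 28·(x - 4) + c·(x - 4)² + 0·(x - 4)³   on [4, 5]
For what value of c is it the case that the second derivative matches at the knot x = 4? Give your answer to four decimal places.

-12.5000

S_0''(x) = 3 - 14·(x - 2), so S_0''(4) = -25. On the right, S_1''(4) = 2c, so c = -25/2.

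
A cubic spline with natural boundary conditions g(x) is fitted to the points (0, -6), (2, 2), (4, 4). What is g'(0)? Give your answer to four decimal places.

Let M_i = g''(x_i). Step sizes h_i = 2, 2; slopes of the chords Δ_i = (y_(i+1) - y_i)/h_i = 4, 1.
  2·M_0 + 8·M_1 + 2·M_2 = 6(Δ_1 - Δ_0) = -18
Natural end conditions: M_0 = M_2 = 0.
Hence M_0 = 0, M_1 = -9/4, M_2 = 0.
On [0, 2], g'(x) = b_0 + 2c_0·x + 3d_0·x² with b_0 = Δ_0 - h_0(2M_0 + M_1)/6 = 19/4, c_0 = M_0/2 = 0, d_0 = (M_1 - M_0)/(6h_0) = -3/16. So g'(0) = 19/4.

4.7500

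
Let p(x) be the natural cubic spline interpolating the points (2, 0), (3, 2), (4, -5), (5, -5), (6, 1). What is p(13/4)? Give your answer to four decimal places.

Let M_i = p''(x_i). Step sizes h_i = 1, 1, 1, 1; slopes of the chords Δ_i = (y_(i+1) - y_i)/h_i = 2, -7, 0, 6.
  1·M_0 + 4·M_1 + 1·M_2 = 6(Δ_1 - Δ_0) = -54
  1·M_1 + 4·M_2 + 1·M_3 = 6(Δ_2 - Δ_1) = 42
  1·M_2 + 4·M_3 + 1·M_4 = 6(Δ_3 - Δ_2) = 36
Natural end conditions: M_0 = M_4 = 0.
Hence M_0 = 0, M_1 = -471/28, M_2 = 93/7, M_3 = 159/28, M_4 = 0.
On [3, 4], p(x) = 2 - 101/28·(x - 3) - 471/56·(x - 3)² + 281/56·(x - 3)³.
With (x - 3) = 1/4: p(13/4) = 2333/3584.

0.6509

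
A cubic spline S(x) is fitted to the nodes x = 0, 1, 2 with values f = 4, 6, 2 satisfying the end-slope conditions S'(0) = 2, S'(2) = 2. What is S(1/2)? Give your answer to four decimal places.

5.5625

With M_i denoting the second derivative at x_i, h_i = 1, 1, and Δ_i = (y_(i+1) − y_i)/h_i = 2, -4:
  1·M_0 + 4·M_1 + 1·M_2 = 6(Δ_1 - Δ_0) = -36
Clamped end conditions give two more equations: 2h_0·M_0 + h_0·M_1 = 6(Δ_0 - S'(0)) = 0 and h_1·M_1 + 2h_1·M_2 = 6(S'(2) - Δ_1) = 36.
Solving the tridiagonal system: M_0 = 9, M_1 = -18, M_2 = 27.
On [0, 1], S(x) = 4 + 2·x + 9/2·x² - 9/2·x³.
With x = 1/2: S(1/2) = 89/16.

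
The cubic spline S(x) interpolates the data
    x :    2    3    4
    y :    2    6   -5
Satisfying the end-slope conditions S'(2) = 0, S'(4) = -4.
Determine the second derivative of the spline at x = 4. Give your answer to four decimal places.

41.5000

Put σ_i = S'' at the i-th knot. Here h = (1, 1) and Δ = (4, -11), so the interior equations h_(i-1)·σ_(i-1) + 2(h_(i-1)+h_i)·σ_i + h_i·σ_(i+1) = 6(Δ_i − Δ_(i-1)) read
  1·σ_0 + 4·σ_1 + 1·σ_2 = 6(Δ_1 - Δ_0) = -90
Clamped end conditions give two more equations: 2h_0·σ_0 + h_0·σ_1 = 6(Δ_0 - S'(2)) = 24 and h_1·σ_1 + 2h_1·σ_2 = 6(S'(4) - Δ_1) = 42.
Solving: σ_0 = 65/2, σ_1 = -41, σ_2 = 83/2.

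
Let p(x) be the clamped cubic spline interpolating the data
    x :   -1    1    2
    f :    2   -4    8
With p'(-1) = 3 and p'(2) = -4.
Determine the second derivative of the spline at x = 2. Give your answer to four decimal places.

-65.3333

Let M_i = p''(x_i). Step sizes h_i = 2, 1; slopes of the chords Δ_i = (y_(i+1) - y_i)/h_i = -3, 12.
  2·M_0 + 6·M_1 + 1·M_2 = 6(Δ_1 - Δ_0) = 90
Clamped end conditions give two more equations: 2h_0·M_0 + h_0·M_1 = 6(Δ_0 - p'(-1)) = -36 and h_1·M_1 + 2h_1·M_2 = 6(p'(2) - Δ_1) = -96.
Hence M_0 = -79/3, M_1 = 104/3, M_2 = -196/3.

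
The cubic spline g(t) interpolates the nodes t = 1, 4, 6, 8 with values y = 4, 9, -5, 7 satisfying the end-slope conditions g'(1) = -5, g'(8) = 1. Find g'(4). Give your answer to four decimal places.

-4.3243

Write M_i for g''(x_i). With h_i = 3, 2, 2 and divided differences Δ_i = 5/3, -7, 6, the continuity of g' gives the tridiagonal system
  3·M_0 + 10·M_1 + 2·M_2 = 6(Δ_1 - Δ_0) = -52
  2·M_1 + 8·M_2 + 2·M_3 = 6(Δ_2 - Δ_1) = 78
Clamped end conditions give two more equations: 2h_0·M_0 + h_0·M_1 = 6(Δ_0 - g'(1)) = 40 and h_2·M_2 + 2h_2·M_3 = 6(g'(8) - Δ_2) = -30.
Solving: M_0 = 1430/111, M_1 = -460/37, M_2 = 623/37, M_3 = -589/37.
On [4, 6], g'(t) = b_1 + 2c_1·(t - 4) + 3d_1·(t - 4)² with b_1 = Δ_1 - h_1(2M_1 + M_2)/6 = -160/37, c_1 = M_1/2 = -230/37, d_1 = (M_2 - M_1)/(6h_1) = 361/148. So g'(4) = -160/37.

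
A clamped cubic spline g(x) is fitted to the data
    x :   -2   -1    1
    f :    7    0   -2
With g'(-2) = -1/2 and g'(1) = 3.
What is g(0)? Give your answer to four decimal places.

-3.7083

Write σ_i for g''(x_i). With h_i = 1, 2 and divided differences Δ_i = -7, -1, the continuity of g' gives the tridiagonal system
  1·σ_0 + 6·σ_1 + 2·σ_2 = 6(Δ_1 - Δ_0) = 36
Clamped end conditions give two more equations: 2h_0·σ_0 + h_0·σ_1 = 6(Δ_0 - g'(-2)) = -39 and h_1·σ_1 + 2h_1·σ_2 = 6(g'(1) - Δ_1) = 24.
Hence σ_0 = -73/3, σ_1 = 29/3, σ_2 = 7/6.
On [-1, 1], g(x) = 0 - 47/6·(x + 1) + 29/6·(x + 1)² - 17/24·(x + 1)³.
With (x + 1) = 1: g(0) = -89/24.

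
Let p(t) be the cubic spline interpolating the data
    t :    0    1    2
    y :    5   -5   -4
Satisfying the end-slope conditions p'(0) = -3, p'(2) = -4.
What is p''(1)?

34

Write m_i for p''(x_i). With h_i = 1, 1 and divided differences Δ_i = -10, 1, the continuity of p' gives the tridiagonal system
  1·m_0 + 4·m_1 + 1·m_2 = 6(Δ_1 - Δ_0) = 66
Clamped end conditions give two more equations: 2h_0·m_0 + h_0·m_1 = 6(Δ_0 - p'(0)) = -42 and h_1·m_1 + 2h_1·m_2 = 6(p'(2) - Δ_1) = -30.
Solving the tridiagonal system: m_0 = -38, m_1 = 34, m_2 = -32.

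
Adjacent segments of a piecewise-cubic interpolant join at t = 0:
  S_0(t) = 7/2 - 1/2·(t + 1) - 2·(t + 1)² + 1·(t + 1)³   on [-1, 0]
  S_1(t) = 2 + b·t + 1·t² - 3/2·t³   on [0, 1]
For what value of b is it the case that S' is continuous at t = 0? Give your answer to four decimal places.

S_0'(t) = -1/2 - 4·(t + 1) + 3·(t + 1)², so S_0'(0) = -3/2. On the right, S_1'(0) = b, so b = -3/2.

-1.5000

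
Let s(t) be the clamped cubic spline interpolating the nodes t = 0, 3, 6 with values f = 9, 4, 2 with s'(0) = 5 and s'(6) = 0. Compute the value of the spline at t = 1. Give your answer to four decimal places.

10.5926

With M_i denoting the second derivative at x_i, h_i = 3, 3, and Δ_i = (y_(i+1) − y_i)/h_i = -5/3, -2/3:
  3·M_0 + 12·M_1 + 3·M_2 = 6(Δ_1 - Δ_0) = 6
Clamped end conditions give two more equations: 2h_0·M_0 + h_0·M_1 = 6(Δ_0 - s'(0)) = -40 and h_1·M_1 + 2h_1·M_2 = 6(s'(6) - Δ_1) = 4.
Solving: M_0 = -8, M_1 = 8/3, M_2 = -2/3.
On [0, 3], s(t) = 9 + 5·t - 4·t² + 16/27·t³.
With t = 1: s(1) = 286/27.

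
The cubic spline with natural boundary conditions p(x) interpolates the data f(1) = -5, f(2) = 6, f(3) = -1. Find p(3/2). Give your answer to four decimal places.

2.1875

Put σ_i = p'' at the i-th knot. Here h = (1, 1) and Δ = (11, -7), so the interior equations h_(i-1)·σ_(i-1) + 2(h_(i-1)+h_i)·σ_i + h_i·σ_(i+1) = 6(Δ_i − Δ_(i-1)) read
  1·σ_0 + 4·σ_1 + 1·σ_2 = 6(Δ_1 - Δ_0) = -108
Natural end conditions: σ_0 = σ_2 = 0.
Solving the tridiagonal system: σ_0 = 0, σ_1 = -27, σ_2 = 0.
On [1, 2], p(x) = -5 + 31/2·(x - 1) + 0·(x - 1)² - 9/2·(x - 1)³.
With (x - 1) = 1/2: p(3/2) = 35/16.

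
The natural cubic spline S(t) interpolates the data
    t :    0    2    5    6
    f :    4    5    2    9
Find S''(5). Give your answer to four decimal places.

Let σ_i = S''(x_i). Step sizes h_i = 2, 3, 1; slopes of the chords Δ_i = (y_(i+1) - y_i)/h_i = 1/2, -1, 7.
  2·σ_0 + 10·σ_1 + 3·σ_2 = 6(Δ_1 - Δ_0) = -9
  3·σ_1 + 8·σ_2 + 1·σ_3 = 6(Δ_2 - Δ_1) = 48
Natural end conditions: σ_0 = σ_3 = 0.
Forward elimination and back-substitution give σ_0 = 0, σ_1 = -216/71, σ_2 = 507/71, σ_3 = 0.

7.1408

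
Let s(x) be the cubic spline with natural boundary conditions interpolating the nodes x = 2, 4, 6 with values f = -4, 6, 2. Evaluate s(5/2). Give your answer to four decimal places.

-0.6797

Let σ_i = s''(x_i). Step sizes h_i = 2, 2; slopes of the chords Δ_i = (y_(i+1) - y_i)/h_i = 5, -2.
  2·σ_0 + 8·σ_1 + 2·σ_2 = 6(Δ_1 - Δ_0) = -42
Natural end conditions: σ_0 = σ_2 = 0.
Solving: σ_0 = 0, σ_1 = -21/4, σ_2 = 0.
On [2, 4], s(x) = -4 + 27/4·(x - 2) + 0·(x - 2)² - 7/16·(x - 2)³.
With (x - 2) = 1/2: s(5/2) = -87/128.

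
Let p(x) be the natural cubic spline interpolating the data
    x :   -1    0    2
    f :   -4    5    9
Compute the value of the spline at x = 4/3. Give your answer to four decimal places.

9.0494

Let M_i = p''(x_i). Step sizes h_i = 1, 2; slopes of the chords Δ_i = (y_(i+1) - y_i)/h_i = 9, 2.
  1·M_0 + 6·M_1 + 2·M_2 = 6(Δ_1 - Δ_0) = -42
Natural end conditions: M_0 = M_2 = 0.
Hence M_0 = 0, M_1 = -7, M_2 = 0.
On [0, 2], p(x) = 5 + 20/3·x - 7/2·x² + 7/12·x³.
With x = 4/3: p(4/3) = 733/81.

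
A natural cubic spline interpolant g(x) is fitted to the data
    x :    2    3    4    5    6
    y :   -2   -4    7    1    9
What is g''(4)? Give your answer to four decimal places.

-40.7143

Let M_i = g''(x_i). Step sizes h_i = 1, 1, 1, 1; slopes of the chords Δ_i = (y_(i+1) - y_i)/h_i = -2, 11, -6, 8.
  1·M_0 + 4·M_1 + 1·M_2 = 6(Δ_1 - Δ_0) = 78
  1·M_1 + 4·M_2 + 1·M_3 = 6(Δ_2 - Δ_1) = -102
  1·M_2 + 4·M_3 + 1·M_4 = 6(Δ_3 - Δ_2) = 84
Natural end conditions: M_0 = M_4 = 0.
Solving: M_0 = 0, M_1 = 831/28, M_2 = -285/7, M_3 = 873/28, M_4 = 0.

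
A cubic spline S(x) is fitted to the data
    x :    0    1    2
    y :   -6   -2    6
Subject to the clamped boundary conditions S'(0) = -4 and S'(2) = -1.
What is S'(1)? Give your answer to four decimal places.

Write m_i for S''(x_i). With h_i = 1, 1 and divided differences Δ_i = 4, 8, the continuity of S' gives the tridiagonal system
  1·m_0 + 4·m_1 + 1·m_2 = 6(Δ_1 - Δ_0) = 24
Clamped end conditions give two more equations: 2h_0·m_0 + h_0·m_1 = 6(Δ_0 - S'(0)) = 48 and h_1·m_1 + 2h_1·m_2 = 6(S'(2) - Δ_1) = -54.
Solving the tridiagonal system: m_0 = 39/2, m_1 = 9, m_2 = -63/2.
On [1, 2], S'(x) = b_1 + 2c_1·(x - 1) + 3d_1·(x - 1)² with b_1 = Δ_1 - h_1(2m_1 + m_2)/6 = 41/4, c_1 = m_1/2 = 9/2, d_1 = (m_2 - m_1)/(6h_1) = -27/4. So S'(1) = 41/4.

10.2500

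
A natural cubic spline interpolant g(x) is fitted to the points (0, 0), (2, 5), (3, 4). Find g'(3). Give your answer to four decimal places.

-1.5833

Put σ_i = g'' at the i-th knot. Here h = (2, 1) and Δ = (5/2, -1), so the interior equations h_(i-1)·σ_(i-1) + 2(h_(i-1)+h_i)·σ_i + h_i·σ_(i+1) = 6(Δ_i − Δ_(i-1)) read
  2·σ_0 + 6·σ_1 + 1·σ_2 = 6(Δ_1 - Δ_0) = -21
Natural end conditions: σ_0 = σ_2 = 0.
Solving the tridiagonal system: σ_0 = 0, σ_1 = -7/2, σ_2 = 0.
On [2, 3], g'(x) = b_1 + 2c_1·(x - 2) + 3d_1·(x - 2)² with b_1 = Δ_1 - h_1(2σ_1 + σ_2)/6 = 1/6, c_1 = σ_1/2 = -7/4, d_1 = (σ_2 - σ_1)/(6h_1) = 7/12. So g'(3) = -19/12.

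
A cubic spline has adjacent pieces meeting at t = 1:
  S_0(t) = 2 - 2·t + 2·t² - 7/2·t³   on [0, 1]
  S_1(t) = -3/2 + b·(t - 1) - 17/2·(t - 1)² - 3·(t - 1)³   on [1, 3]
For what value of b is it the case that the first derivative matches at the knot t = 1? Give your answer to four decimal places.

-8.5000

S_0'(t) = -2 + 4·t - 21/2·t², so S_0'(1) = -17/2. On the right, S_1'(1) = b, so b = -17/2.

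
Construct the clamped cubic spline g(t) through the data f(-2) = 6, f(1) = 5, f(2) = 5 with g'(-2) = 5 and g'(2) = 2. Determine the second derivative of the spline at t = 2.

5

Write M_i for g''(x_i). With h_i = 3, 1 and divided differences Δ_i = -1/3, 0, the continuity of g' gives the tridiagonal system
  3·M_0 + 8·M_1 + 1·M_2 = 6(Δ_1 - Δ_0) = 2
Clamped end conditions give two more equations: 2h_0·M_0 + h_0·M_1 = 6(Δ_0 - g'(-2)) = -32 and h_1·M_1 + 2h_1·M_2 = 6(g'(2) - Δ_1) = 12.
Solving: M_0 = -19/3, M_1 = 2, M_2 = 5.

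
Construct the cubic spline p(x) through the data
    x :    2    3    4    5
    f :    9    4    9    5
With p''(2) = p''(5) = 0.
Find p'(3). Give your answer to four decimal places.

With m_i denoting the second derivative at x_i, h_i = 1, 1, 1, and Δ_i = (y_(i+1) − y_i)/h_i = -5, 5, -4:
  1·m_0 + 4·m_1 + 1·m_2 = 6(Δ_1 - Δ_0) = 60
  1·m_1 + 4·m_2 + 1·m_3 = 6(Δ_2 - Δ_1) = -54
Natural end conditions: m_0 = m_3 = 0.
Solving the tridiagonal system: m_0 = 0, m_1 = 98/5, m_2 = -92/5, m_3 = 0.
On [3, 4], p'(x) = b_1 + 2c_1·(x - 3) + 3d_1·(x - 3)² with b_1 = Δ_1 - h_1(2m_1 + m_2)/6 = 23/15, c_1 = m_1/2 = 49/5, d_1 = (m_2 - m_1)/(6h_1) = -19/3. So p'(3) = 23/15.

1.5333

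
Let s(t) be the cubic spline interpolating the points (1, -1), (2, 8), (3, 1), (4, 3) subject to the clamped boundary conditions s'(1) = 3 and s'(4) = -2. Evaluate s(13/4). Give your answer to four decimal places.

0.8906

Write M_i for s''(x_i). With h_i = 1, 1, 1 and divided differences Δ_i = 9, -7, 2, the continuity of s' gives the tridiagonal system
  1·M_0 + 4·M_1 + 1·M_2 = 6(Δ_1 - Δ_0) = -96
  1·M_1 + 4·M_2 + 1·M_3 = 6(Δ_2 - Δ_1) = 54
Clamped end conditions give two more equations: 2h_0·M_0 + h_0·M_1 = 6(Δ_0 - s'(1)) = 36 and h_2·M_2 + 2h_2·M_3 = 6(s'(4) - Δ_2) = -24.
Solving the tridiagonal system: M_0 = 116/3, M_1 = -124/3, M_2 = 92/3, M_3 = -82/3.
On [3, 4], s(t) = 1 - 11/3·(t - 3) + 46/3·(t - 3)² - 29/3·(t - 3)³.
With (t - 3) = 1/4: s(13/4) = 57/64.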